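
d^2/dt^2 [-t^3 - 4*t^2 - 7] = -6*t - 8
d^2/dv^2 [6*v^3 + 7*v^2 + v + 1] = 36*v + 14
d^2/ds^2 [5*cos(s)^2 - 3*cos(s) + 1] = 3*cos(s) - 10*cos(2*s)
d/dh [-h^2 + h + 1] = 1 - 2*h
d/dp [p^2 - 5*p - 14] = 2*p - 5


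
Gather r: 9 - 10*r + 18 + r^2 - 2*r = r^2 - 12*r + 27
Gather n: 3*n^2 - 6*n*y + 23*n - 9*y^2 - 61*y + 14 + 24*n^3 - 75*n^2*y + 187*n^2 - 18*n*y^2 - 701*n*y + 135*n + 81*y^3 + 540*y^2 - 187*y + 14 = 24*n^3 + n^2*(190 - 75*y) + n*(-18*y^2 - 707*y + 158) + 81*y^3 + 531*y^2 - 248*y + 28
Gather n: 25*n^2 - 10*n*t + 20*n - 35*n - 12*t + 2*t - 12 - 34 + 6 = 25*n^2 + n*(-10*t - 15) - 10*t - 40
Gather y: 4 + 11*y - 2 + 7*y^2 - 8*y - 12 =7*y^2 + 3*y - 10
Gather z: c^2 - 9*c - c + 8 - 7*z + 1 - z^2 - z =c^2 - 10*c - z^2 - 8*z + 9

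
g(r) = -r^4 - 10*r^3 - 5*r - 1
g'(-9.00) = 481.00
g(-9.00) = 773.00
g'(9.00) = -5351.00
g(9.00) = -13897.00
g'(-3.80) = -218.71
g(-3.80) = 358.21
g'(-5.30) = -252.19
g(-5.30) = 725.22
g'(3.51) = -547.58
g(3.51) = -602.77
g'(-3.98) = -228.03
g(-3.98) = 398.43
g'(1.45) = -80.27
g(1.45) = -43.16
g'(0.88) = -30.96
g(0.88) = -12.81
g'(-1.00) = -31.00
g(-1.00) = 13.00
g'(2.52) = -259.52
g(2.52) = -213.96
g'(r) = -4*r^3 - 30*r^2 - 5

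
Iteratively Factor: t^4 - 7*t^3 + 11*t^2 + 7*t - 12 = (t + 1)*(t^3 - 8*t^2 + 19*t - 12) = (t - 1)*(t + 1)*(t^2 - 7*t + 12) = (t - 3)*(t - 1)*(t + 1)*(t - 4)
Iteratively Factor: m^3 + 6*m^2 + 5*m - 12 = (m - 1)*(m^2 + 7*m + 12) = (m - 1)*(m + 3)*(m + 4)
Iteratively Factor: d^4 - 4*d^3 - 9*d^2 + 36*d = (d)*(d^3 - 4*d^2 - 9*d + 36) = d*(d - 3)*(d^2 - d - 12) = d*(d - 3)*(d + 3)*(d - 4)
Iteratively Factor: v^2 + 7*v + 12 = (v + 4)*(v + 3)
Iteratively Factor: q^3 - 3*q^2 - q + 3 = (q - 1)*(q^2 - 2*q - 3) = (q - 3)*(q - 1)*(q + 1)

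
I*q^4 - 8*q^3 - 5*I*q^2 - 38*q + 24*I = (q - I)*(q + 4*I)*(q + 6*I)*(I*q + 1)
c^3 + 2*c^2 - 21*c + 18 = (c - 3)*(c - 1)*(c + 6)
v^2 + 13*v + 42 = (v + 6)*(v + 7)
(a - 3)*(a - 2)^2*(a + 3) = a^4 - 4*a^3 - 5*a^2 + 36*a - 36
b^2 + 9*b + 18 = (b + 3)*(b + 6)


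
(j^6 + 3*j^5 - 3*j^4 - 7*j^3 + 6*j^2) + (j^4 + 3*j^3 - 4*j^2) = j^6 + 3*j^5 - 2*j^4 - 4*j^3 + 2*j^2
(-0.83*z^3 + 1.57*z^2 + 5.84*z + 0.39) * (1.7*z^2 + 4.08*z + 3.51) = -1.411*z^5 - 0.7174*z^4 + 13.4203*z^3 + 30.0009*z^2 + 22.0896*z + 1.3689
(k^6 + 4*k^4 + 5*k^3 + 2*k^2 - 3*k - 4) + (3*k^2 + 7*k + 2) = k^6 + 4*k^4 + 5*k^3 + 5*k^2 + 4*k - 2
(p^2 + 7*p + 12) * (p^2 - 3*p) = p^4 + 4*p^3 - 9*p^2 - 36*p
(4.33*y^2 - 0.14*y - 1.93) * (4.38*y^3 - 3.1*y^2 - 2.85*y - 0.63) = 18.9654*y^5 - 14.0362*y^4 - 20.3599*y^3 + 3.6541*y^2 + 5.5887*y + 1.2159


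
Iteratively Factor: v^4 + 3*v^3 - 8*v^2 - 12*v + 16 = (v - 2)*(v^3 + 5*v^2 + 2*v - 8) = (v - 2)*(v + 4)*(v^2 + v - 2) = (v - 2)*(v - 1)*(v + 4)*(v + 2)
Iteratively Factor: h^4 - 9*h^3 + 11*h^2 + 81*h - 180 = (h - 3)*(h^3 - 6*h^2 - 7*h + 60) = (h - 4)*(h - 3)*(h^2 - 2*h - 15) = (h - 5)*(h - 4)*(h - 3)*(h + 3)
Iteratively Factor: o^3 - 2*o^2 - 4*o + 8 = (o + 2)*(o^2 - 4*o + 4) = (o - 2)*(o + 2)*(o - 2)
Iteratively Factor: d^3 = (d)*(d^2) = d^2*(d)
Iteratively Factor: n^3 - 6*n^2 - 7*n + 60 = (n - 5)*(n^2 - n - 12) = (n - 5)*(n - 4)*(n + 3)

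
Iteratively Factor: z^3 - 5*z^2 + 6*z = (z - 2)*(z^2 - 3*z) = z*(z - 2)*(z - 3)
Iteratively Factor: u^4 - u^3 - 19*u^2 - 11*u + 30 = (u - 5)*(u^3 + 4*u^2 + u - 6) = (u - 5)*(u + 3)*(u^2 + u - 2) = (u - 5)*(u - 1)*(u + 3)*(u + 2)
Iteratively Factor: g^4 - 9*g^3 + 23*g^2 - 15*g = (g - 3)*(g^3 - 6*g^2 + 5*g) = g*(g - 3)*(g^2 - 6*g + 5) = g*(g - 3)*(g - 1)*(g - 5)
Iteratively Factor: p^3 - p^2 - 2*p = (p + 1)*(p^2 - 2*p) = (p - 2)*(p + 1)*(p)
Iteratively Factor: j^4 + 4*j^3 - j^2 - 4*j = (j + 1)*(j^3 + 3*j^2 - 4*j) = j*(j + 1)*(j^2 + 3*j - 4) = j*(j + 1)*(j + 4)*(j - 1)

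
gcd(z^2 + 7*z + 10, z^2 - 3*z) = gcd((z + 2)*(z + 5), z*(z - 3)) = 1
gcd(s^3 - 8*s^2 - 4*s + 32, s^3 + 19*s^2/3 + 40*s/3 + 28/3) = s + 2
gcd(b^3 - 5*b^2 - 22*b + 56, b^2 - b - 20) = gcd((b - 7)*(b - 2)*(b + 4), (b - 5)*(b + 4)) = b + 4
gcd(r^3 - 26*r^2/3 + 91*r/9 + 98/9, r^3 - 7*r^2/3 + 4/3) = r + 2/3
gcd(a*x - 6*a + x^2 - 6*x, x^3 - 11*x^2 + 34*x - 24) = x - 6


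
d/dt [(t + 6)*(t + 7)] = 2*t + 13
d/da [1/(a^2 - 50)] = -2*a/(a^2 - 50)^2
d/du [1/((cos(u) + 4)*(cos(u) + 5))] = (2*cos(u) + 9)*sin(u)/((cos(u) + 4)^2*(cos(u) + 5)^2)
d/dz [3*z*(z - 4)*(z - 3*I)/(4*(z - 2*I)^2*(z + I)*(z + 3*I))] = (-3*z^5 + z^4*(24 + 12*I) + z^3*(3 - 60*I) + z^2*(120 - 18*I) + z*(108 - 36*I) - 216)/(4*z^7 + 8*I*z^6 + 56*z^5 + 80*I*z^4 + 260*z^3 + 232*I*z^2 + 336*z + 288*I)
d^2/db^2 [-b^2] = -2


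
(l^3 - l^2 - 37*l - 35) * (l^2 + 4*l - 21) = l^5 + 3*l^4 - 62*l^3 - 162*l^2 + 637*l + 735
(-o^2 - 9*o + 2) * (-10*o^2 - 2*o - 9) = 10*o^4 + 92*o^3 + 7*o^2 + 77*o - 18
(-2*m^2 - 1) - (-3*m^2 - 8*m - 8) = m^2 + 8*m + 7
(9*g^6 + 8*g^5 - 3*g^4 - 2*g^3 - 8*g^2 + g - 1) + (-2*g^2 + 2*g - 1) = 9*g^6 + 8*g^5 - 3*g^4 - 2*g^3 - 10*g^2 + 3*g - 2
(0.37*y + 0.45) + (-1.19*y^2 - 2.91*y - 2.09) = -1.19*y^2 - 2.54*y - 1.64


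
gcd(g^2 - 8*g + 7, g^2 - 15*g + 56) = g - 7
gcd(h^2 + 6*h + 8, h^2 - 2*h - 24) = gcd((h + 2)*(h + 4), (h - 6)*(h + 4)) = h + 4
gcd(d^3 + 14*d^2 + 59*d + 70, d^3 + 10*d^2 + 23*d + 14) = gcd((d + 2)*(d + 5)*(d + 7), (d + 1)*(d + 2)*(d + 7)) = d^2 + 9*d + 14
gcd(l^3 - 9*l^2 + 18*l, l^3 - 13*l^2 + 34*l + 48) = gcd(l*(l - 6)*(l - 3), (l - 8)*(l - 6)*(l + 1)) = l - 6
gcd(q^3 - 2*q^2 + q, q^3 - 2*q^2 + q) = q^3 - 2*q^2 + q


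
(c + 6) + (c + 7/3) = 2*c + 25/3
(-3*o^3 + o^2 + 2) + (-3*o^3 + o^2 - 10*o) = -6*o^3 + 2*o^2 - 10*o + 2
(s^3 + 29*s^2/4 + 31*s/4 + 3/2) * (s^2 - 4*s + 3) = s^5 + 13*s^4/4 - 73*s^3/4 - 31*s^2/4 + 69*s/4 + 9/2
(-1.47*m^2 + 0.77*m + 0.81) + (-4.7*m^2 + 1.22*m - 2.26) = -6.17*m^2 + 1.99*m - 1.45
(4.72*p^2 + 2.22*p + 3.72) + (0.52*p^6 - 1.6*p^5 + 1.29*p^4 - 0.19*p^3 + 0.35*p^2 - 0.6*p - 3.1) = 0.52*p^6 - 1.6*p^5 + 1.29*p^4 - 0.19*p^3 + 5.07*p^2 + 1.62*p + 0.62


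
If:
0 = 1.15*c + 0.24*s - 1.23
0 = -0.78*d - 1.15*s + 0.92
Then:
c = 1.0695652173913 - 0.208695652173913*s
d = 1.17948717948718 - 1.47435897435897*s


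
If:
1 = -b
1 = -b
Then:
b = -1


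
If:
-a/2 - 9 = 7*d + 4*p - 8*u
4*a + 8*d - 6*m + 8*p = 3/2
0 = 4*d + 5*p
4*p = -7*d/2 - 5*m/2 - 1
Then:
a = 97/78 - 464*u/351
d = 800*u/351 - 395/156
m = -32*u/117 - 5/52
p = 79/39 - 640*u/351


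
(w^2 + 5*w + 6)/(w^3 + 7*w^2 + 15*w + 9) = (w + 2)/(w^2 + 4*w + 3)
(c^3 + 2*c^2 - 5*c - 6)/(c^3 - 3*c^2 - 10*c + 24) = (c + 1)/(c - 4)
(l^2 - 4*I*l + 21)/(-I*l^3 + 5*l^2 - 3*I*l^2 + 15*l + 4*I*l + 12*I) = (I*l^2 + 4*l + 21*I)/(l^3 + l^2*(3 + 5*I) + l*(-4 + 15*I) - 12)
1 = 1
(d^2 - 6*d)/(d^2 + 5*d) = (d - 6)/(d + 5)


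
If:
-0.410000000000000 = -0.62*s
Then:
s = 0.66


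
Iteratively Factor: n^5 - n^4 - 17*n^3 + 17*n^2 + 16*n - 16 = (n - 1)*(n^4 - 17*n^2 + 16) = (n - 1)^2*(n^3 + n^2 - 16*n - 16) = (n - 4)*(n - 1)^2*(n^2 + 5*n + 4) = (n - 4)*(n - 1)^2*(n + 4)*(n + 1)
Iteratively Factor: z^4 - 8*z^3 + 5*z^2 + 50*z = (z + 2)*(z^3 - 10*z^2 + 25*z) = (z - 5)*(z + 2)*(z^2 - 5*z) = z*(z - 5)*(z + 2)*(z - 5)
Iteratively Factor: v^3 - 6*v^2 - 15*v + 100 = (v + 4)*(v^2 - 10*v + 25) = (v - 5)*(v + 4)*(v - 5)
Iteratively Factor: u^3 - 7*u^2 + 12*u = (u - 3)*(u^2 - 4*u) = u*(u - 3)*(u - 4)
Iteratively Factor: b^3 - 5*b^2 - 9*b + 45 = (b + 3)*(b^2 - 8*b + 15) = (b - 5)*(b + 3)*(b - 3)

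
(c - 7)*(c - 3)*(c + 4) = c^3 - 6*c^2 - 19*c + 84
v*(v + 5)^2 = v^3 + 10*v^2 + 25*v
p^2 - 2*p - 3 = (p - 3)*(p + 1)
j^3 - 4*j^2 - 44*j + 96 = (j - 8)*(j - 2)*(j + 6)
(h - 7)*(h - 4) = h^2 - 11*h + 28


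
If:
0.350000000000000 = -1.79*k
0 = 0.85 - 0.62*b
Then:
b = 1.37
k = -0.20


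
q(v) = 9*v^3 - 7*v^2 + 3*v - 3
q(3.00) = 186.00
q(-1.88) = -93.18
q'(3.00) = 204.00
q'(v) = 27*v^2 - 14*v + 3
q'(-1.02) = 45.37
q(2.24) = 69.75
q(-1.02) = -22.89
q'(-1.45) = 80.07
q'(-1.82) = 117.91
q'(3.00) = 204.00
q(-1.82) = -85.90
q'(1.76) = 62.00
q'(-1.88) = 124.75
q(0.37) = -2.39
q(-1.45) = -49.51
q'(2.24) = 107.12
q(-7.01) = -3468.26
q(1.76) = 29.66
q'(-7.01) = 1427.92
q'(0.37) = 1.52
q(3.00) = 186.00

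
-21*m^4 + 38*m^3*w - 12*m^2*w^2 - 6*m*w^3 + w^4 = (-7*m + w)*(-m + w)^2*(3*m + w)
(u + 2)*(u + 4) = u^2 + 6*u + 8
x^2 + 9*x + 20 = (x + 4)*(x + 5)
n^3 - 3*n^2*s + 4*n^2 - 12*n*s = n*(n + 4)*(n - 3*s)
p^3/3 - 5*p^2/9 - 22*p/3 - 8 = (p/3 + 1)*(p - 6)*(p + 4/3)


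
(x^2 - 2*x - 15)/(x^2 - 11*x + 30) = (x + 3)/(x - 6)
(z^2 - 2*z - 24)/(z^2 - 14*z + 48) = (z + 4)/(z - 8)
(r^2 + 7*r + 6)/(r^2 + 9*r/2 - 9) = 2*(r + 1)/(2*r - 3)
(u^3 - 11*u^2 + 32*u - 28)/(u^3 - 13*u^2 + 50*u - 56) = (u - 2)/(u - 4)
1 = 1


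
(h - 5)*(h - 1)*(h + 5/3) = h^3 - 13*h^2/3 - 5*h + 25/3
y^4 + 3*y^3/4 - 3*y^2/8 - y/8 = y*(y - 1/2)*(y + 1/4)*(y + 1)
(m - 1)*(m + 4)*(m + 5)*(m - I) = m^4 + 8*m^3 - I*m^3 + 11*m^2 - 8*I*m^2 - 20*m - 11*I*m + 20*I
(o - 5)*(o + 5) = o^2 - 25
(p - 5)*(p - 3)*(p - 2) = p^3 - 10*p^2 + 31*p - 30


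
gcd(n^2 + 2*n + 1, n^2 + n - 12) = 1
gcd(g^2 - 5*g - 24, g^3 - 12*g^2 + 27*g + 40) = g - 8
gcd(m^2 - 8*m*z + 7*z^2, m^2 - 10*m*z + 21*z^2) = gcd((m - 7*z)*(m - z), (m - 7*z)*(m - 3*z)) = -m + 7*z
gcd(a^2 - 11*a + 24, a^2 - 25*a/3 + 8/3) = a - 8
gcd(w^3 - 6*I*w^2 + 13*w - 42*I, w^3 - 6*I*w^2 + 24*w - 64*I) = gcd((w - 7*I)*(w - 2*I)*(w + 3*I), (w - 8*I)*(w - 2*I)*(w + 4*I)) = w - 2*I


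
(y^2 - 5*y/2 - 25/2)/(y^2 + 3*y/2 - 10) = (2*y^2 - 5*y - 25)/(2*y^2 + 3*y - 20)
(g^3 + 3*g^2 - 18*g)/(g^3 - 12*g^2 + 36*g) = (g^2 + 3*g - 18)/(g^2 - 12*g + 36)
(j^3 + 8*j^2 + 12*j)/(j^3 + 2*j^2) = (j + 6)/j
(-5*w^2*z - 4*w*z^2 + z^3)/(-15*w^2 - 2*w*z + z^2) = z*(w + z)/(3*w + z)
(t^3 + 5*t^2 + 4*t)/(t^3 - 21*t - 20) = t/(t - 5)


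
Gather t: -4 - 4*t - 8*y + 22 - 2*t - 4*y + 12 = -6*t - 12*y + 30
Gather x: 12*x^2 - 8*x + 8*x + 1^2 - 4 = 12*x^2 - 3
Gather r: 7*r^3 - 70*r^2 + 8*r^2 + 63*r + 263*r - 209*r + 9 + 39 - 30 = 7*r^3 - 62*r^2 + 117*r + 18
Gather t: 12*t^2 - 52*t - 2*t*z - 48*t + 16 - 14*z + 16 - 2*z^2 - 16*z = 12*t^2 + t*(-2*z - 100) - 2*z^2 - 30*z + 32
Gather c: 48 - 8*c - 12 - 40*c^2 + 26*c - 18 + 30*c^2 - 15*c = -10*c^2 + 3*c + 18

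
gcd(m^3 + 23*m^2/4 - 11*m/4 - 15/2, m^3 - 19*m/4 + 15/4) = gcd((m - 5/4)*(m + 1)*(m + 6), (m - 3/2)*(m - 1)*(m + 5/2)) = 1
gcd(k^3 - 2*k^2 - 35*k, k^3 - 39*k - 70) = k^2 - 2*k - 35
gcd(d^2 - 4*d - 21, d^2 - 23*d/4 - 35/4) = d - 7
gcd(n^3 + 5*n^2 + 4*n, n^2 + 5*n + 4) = n^2 + 5*n + 4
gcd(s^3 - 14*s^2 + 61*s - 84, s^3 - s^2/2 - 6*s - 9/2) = s - 3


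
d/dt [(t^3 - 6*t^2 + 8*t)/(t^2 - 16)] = (t^2 + 8*t - 8)/(t^2 + 8*t + 16)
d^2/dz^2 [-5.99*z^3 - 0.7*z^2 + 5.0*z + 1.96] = -35.94*z - 1.4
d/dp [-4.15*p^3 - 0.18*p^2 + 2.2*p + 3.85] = -12.45*p^2 - 0.36*p + 2.2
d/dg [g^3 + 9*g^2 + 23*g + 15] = 3*g^2 + 18*g + 23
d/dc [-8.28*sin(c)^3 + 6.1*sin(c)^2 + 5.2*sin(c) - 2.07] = (-24.84*sin(c)^2 + 12.2*sin(c) + 5.2)*cos(c)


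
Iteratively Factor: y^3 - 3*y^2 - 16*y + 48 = (y - 4)*(y^2 + y - 12) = (y - 4)*(y - 3)*(y + 4)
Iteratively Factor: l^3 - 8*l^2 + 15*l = (l - 3)*(l^2 - 5*l) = (l - 5)*(l - 3)*(l)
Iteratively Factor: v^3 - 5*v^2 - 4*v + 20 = (v - 2)*(v^2 - 3*v - 10) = (v - 2)*(v + 2)*(v - 5)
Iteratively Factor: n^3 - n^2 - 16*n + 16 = (n - 4)*(n^2 + 3*n - 4) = (n - 4)*(n + 4)*(n - 1)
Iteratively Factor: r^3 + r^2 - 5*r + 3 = (r + 3)*(r^2 - 2*r + 1) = (r - 1)*(r + 3)*(r - 1)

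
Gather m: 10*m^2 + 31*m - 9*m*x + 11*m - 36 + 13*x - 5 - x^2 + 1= 10*m^2 + m*(42 - 9*x) - x^2 + 13*x - 40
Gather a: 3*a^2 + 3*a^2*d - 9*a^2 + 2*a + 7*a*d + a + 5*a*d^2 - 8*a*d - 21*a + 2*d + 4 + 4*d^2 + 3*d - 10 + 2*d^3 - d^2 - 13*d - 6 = a^2*(3*d - 6) + a*(5*d^2 - d - 18) + 2*d^3 + 3*d^2 - 8*d - 12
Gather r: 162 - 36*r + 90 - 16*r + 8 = 260 - 52*r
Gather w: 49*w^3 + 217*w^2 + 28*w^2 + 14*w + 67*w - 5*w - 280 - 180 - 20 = 49*w^3 + 245*w^2 + 76*w - 480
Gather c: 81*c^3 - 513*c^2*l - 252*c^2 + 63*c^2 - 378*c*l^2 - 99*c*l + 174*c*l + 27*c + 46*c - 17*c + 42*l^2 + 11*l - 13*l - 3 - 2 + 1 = 81*c^3 + c^2*(-513*l - 189) + c*(-378*l^2 + 75*l + 56) + 42*l^2 - 2*l - 4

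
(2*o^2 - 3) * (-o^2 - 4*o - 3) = -2*o^4 - 8*o^3 - 3*o^2 + 12*o + 9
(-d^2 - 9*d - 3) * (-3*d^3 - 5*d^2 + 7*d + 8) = 3*d^5 + 32*d^4 + 47*d^3 - 56*d^2 - 93*d - 24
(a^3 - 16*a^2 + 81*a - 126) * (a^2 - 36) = a^5 - 16*a^4 + 45*a^3 + 450*a^2 - 2916*a + 4536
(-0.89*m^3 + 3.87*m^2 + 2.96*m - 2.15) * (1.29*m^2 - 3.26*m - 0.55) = -1.1481*m^5 + 7.8937*m^4 - 8.3083*m^3 - 14.5516*m^2 + 5.381*m + 1.1825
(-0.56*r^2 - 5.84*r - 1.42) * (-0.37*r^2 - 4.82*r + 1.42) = 0.2072*r^4 + 4.86*r^3 + 27.879*r^2 - 1.4484*r - 2.0164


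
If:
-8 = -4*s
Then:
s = 2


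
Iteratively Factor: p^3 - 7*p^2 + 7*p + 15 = (p + 1)*(p^2 - 8*p + 15) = (p - 3)*(p + 1)*(p - 5)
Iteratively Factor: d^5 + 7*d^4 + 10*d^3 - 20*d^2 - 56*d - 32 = (d + 1)*(d^4 + 6*d^3 + 4*d^2 - 24*d - 32) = (d + 1)*(d + 2)*(d^3 + 4*d^2 - 4*d - 16) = (d + 1)*(d + 2)^2*(d^2 + 2*d - 8) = (d - 2)*(d + 1)*(d + 2)^2*(d + 4)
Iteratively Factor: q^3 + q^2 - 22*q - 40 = (q + 4)*(q^2 - 3*q - 10) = (q + 2)*(q + 4)*(q - 5)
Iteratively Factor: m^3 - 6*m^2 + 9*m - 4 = (m - 1)*(m^2 - 5*m + 4) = (m - 1)^2*(m - 4)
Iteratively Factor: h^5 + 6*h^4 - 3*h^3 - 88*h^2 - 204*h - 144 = (h + 2)*(h^4 + 4*h^3 - 11*h^2 - 66*h - 72) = (h - 4)*(h + 2)*(h^3 + 8*h^2 + 21*h + 18) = (h - 4)*(h + 2)*(h + 3)*(h^2 + 5*h + 6) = (h - 4)*(h + 2)*(h + 3)^2*(h + 2)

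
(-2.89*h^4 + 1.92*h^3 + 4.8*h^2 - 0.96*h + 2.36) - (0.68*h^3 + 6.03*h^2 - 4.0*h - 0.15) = -2.89*h^4 + 1.24*h^3 - 1.23*h^2 + 3.04*h + 2.51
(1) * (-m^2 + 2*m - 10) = -m^2 + 2*m - 10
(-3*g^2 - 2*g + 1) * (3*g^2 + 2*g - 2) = -9*g^4 - 12*g^3 + 5*g^2 + 6*g - 2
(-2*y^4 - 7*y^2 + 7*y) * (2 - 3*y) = 6*y^5 - 4*y^4 + 21*y^3 - 35*y^2 + 14*y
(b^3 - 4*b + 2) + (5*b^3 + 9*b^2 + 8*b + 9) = 6*b^3 + 9*b^2 + 4*b + 11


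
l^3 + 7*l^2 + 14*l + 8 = (l + 1)*(l + 2)*(l + 4)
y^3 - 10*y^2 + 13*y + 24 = (y - 8)*(y - 3)*(y + 1)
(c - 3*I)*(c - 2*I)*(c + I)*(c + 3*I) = c^4 - I*c^3 + 11*c^2 - 9*I*c + 18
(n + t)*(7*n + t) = 7*n^2 + 8*n*t + t^2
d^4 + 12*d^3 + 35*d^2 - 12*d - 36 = (d - 1)*(d + 1)*(d + 6)^2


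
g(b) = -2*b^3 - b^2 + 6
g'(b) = -6*b^2 - 2*b = 2*b*(-3*b - 1)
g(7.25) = -808.72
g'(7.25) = -329.88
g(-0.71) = 6.21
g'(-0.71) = -1.60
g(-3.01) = 51.48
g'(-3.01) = -48.34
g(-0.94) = 6.78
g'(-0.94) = -3.42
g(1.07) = 2.41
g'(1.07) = -9.01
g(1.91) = -11.58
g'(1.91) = -25.71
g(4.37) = -180.00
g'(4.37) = -123.32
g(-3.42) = 74.31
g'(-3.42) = -63.34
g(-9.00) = 1383.00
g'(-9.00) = -468.00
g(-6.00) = 402.00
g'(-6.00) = -204.00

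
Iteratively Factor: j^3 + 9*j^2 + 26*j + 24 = (j + 4)*(j^2 + 5*j + 6) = (j + 2)*(j + 4)*(j + 3)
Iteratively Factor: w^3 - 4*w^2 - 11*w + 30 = (w + 3)*(w^2 - 7*w + 10) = (w - 2)*(w + 3)*(w - 5)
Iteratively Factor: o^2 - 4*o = (o - 4)*(o)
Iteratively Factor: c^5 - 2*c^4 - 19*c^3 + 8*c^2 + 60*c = (c + 2)*(c^4 - 4*c^3 - 11*c^2 + 30*c) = c*(c + 2)*(c^3 - 4*c^2 - 11*c + 30) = c*(c - 2)*(c + 2)*(c^2 - 2*c - 15) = c*(c - 5)*(c - 2)*(c + 2)*(c + 3)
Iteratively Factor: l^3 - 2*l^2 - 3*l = (l)*(l^2 - 2*l - 3) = l*(l + 1)*(l - 3)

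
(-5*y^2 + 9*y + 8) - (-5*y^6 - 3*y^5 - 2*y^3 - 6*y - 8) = 5*y^6 + 3*y^5 + 2*y^3 - 5*y^2 + 15*y + 16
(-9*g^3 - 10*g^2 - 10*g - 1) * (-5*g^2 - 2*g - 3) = 45*g^5 + 68*g^4 + 97*g^3 + 55*g^2 + 32*g + 3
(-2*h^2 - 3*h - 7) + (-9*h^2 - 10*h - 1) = -11*h^2 - 13*h - 8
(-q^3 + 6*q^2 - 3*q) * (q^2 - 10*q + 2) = -q^5 + 16*q^4 - 65*q^3 + 42*q^2 - 6*q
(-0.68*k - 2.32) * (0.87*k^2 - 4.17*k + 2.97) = -0.5916*k^3 + 0.817200000000001*k^2 + 7.6548*k - 6.8904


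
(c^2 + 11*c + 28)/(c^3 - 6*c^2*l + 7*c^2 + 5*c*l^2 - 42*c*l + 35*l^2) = (c + 4)/(c^2 - 6*c*l + 5*l^2)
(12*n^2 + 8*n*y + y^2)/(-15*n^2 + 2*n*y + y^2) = (12*n^2 + 8*n*y + y^2)/(-15*n^2 + 2*n*y + y^2)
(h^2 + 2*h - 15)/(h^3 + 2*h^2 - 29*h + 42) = (h + 5)/(h^2 + 5*h - 14)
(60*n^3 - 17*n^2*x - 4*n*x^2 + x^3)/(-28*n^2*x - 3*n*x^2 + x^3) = (15*n^2 - 8*n*x + x^2)/(x*(-7*n + x))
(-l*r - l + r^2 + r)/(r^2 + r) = (-l + r)/r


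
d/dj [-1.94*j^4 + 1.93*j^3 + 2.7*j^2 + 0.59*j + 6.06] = -7.76*j^3 + 5.79*j^2 + 5.4*j + 0.59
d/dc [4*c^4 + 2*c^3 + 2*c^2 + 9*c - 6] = 16*c^3 + 6*c^2 + 4*c + 9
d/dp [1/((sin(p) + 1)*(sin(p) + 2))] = -(2*sin(p) + 3)*cos(p)/((sin(p) + 1)^2*(sin(p) + 2)^2)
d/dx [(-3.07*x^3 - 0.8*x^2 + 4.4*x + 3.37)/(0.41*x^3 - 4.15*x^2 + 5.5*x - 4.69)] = (13.0685*x^4 - 37.378*x^3 + 52.9098*x^2 + 35.475*x - 39.171)/(0.1681*x^6 - 3.403*x^5 + 21.7325*x^4 - 49.4958*x^3 + 69.177*x^2 - 51.59*x + 21.9961)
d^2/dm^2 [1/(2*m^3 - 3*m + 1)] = 6*(-2*m*(2*m^3 - 3*m + 1) + 3*(2*m^2 - 1)^2)/(2*m^3 - 3*m + 1)^3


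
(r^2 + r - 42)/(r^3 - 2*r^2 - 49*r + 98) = (r - 6)/(r^2 - 9*r + 14)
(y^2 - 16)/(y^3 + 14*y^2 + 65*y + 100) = (y - 4)/(y^2 + 10*y + 25)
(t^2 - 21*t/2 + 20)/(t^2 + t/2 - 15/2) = (t - 8)/(t + 3)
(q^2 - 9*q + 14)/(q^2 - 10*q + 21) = (q - 2)/(q - 3)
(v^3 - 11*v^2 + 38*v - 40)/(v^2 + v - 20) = (v^2 - 7*v + 10)/(v + 5)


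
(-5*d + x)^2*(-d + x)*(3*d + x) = -75*d^4 + 80*d^3*x + 2*d^2*x^2 - 8*d*x^3 + x^4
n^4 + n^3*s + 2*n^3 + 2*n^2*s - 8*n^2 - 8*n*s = n*(n - 2)*(n + 4)*(n + s)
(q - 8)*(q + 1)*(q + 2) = q^3 - 5*q^2 - 22*q - 16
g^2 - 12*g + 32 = (g - 8)*(g - 4)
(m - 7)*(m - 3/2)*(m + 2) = m^3 - 13*m^2/2 - 13*m/2 + 21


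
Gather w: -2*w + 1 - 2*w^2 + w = -2*w^2 - w + 1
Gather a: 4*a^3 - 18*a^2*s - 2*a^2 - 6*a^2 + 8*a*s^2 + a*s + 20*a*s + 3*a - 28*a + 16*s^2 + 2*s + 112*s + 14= 4*a^3 + a^2*(-18*s - 8) + a*(8*s^2 + 21*s - 25) + 16*s^2 + 114*s + 14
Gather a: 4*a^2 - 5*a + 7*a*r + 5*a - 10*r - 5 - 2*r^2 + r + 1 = 4*a^2 + 7*a*r - 2*r^2 - 9*r - 4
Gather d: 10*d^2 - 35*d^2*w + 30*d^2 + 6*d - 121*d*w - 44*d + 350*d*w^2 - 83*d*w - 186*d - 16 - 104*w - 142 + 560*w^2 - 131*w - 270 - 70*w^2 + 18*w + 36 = d^2*(40 - 35*w) + d*(350*w^2 - 204*w - 224) + 490*w^2 - 217*w - 392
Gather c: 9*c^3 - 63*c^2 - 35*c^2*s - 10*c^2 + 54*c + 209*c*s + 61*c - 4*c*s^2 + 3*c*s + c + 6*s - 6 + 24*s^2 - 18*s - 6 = 9*c^3 + c^2*(-35*s - 73) + c*(-4*s^2 + 212*s + 116) + 24*s^2 - 12*s - 12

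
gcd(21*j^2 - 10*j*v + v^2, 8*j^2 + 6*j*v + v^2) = 1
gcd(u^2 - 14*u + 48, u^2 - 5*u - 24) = u - 8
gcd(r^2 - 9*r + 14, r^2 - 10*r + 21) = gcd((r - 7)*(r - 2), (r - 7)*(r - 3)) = r - 7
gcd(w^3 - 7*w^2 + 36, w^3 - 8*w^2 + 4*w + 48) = w^2 - 4*w - 12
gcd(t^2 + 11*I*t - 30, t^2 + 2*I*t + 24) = t + 6*I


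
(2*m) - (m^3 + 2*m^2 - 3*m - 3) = -m^3 - 2*m^2 + 5*m + 3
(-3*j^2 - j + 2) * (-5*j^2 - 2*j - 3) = 15*j^4 + 11*j^3 + j^2 - j - 6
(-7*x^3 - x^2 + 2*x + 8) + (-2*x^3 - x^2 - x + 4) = -9*x^3 - 2*x^2 + x + 12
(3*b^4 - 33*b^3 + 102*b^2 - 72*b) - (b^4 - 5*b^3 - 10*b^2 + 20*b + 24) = 2*b^4 - 28*b^3 + 112*b^2 - 92*b - 24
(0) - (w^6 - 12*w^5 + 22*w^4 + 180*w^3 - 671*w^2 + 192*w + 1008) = -w^6 + 12*w^5 - 22*w^4 - 180*w^3 + 671*w^2 - 192*w - 1008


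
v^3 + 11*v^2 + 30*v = v*(v + 5)*(v + 6)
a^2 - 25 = (a - 5)*(a + 5)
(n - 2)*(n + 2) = n^2 - 4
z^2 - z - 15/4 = (z - 5/2)*(z + 3/2)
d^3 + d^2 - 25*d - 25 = (d - 5)*(d + 1)*(d + 5)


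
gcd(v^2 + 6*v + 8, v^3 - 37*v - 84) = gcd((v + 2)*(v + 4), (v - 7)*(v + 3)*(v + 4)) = v + 4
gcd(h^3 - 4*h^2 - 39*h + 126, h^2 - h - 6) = h - 3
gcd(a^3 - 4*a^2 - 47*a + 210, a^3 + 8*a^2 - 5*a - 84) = a + 7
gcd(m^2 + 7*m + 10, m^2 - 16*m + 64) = 1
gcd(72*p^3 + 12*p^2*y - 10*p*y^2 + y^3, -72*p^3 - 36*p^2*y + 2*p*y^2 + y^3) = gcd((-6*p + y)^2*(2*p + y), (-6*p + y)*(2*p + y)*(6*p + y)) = -12*p^2 - 4*p*y + y^2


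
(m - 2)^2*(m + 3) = m^3 - m^2 - 8*m + 12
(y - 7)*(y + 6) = y^2 - y - 42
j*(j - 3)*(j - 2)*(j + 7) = j^4 + 2*j^3 - 29*j^2 + 42*j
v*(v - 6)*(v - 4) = v^3 - 10*v^2 + 24*v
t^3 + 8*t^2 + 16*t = t*(t + 4)^2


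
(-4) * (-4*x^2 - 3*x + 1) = 16*x^2 + 12*x - 4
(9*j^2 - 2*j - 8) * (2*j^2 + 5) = 18*j^4 - 4*j^3 + 29*j^2 - 10*j - 40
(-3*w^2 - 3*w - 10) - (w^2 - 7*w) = -4*w^2 + 4*w - 10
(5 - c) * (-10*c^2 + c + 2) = 10*c^3 - 51*c^2 + 3*c + 10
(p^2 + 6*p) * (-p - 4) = -p^3 - 10*p^2 - 24*p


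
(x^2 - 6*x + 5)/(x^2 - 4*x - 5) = (x - 1)/(x + 1)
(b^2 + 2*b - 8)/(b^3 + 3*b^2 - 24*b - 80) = (b - 2)/(b^2 - b - 20)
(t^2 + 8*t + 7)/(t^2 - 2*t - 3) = (t + 7)/(t - 3)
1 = 1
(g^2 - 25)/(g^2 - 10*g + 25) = (g + 5)/(g - 5)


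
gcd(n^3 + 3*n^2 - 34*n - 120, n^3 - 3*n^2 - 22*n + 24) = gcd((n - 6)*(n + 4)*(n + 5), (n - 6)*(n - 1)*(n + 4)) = n^2 - 2*n - 24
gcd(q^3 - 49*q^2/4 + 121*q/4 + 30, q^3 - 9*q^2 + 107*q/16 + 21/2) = q^2 - 29*q/4 - 6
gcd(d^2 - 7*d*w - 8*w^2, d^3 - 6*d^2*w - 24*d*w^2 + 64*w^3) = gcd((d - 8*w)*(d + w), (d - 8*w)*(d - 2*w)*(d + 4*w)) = -d + 8*w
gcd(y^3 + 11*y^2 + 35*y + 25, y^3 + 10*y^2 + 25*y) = y^2 + 10*y + 25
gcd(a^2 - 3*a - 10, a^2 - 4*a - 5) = a - 5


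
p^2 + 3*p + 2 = (p + 1)*(p + 2)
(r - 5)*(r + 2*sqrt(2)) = r^2 - 5*r + 2*sqrt(2)*r - 10*sqrt(2)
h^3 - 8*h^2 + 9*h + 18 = (h - 6)*(h - 3)*(h + 1)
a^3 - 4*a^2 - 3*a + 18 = (a - 3)^2*(a + 2)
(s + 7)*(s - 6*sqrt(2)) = s^2 - 6*sqrt(2)*s + 7*s - 42*sqrt(2)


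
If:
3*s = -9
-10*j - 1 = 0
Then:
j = -1/10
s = -3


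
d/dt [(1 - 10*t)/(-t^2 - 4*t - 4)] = 2*(11 - 5*t)/(t^3 + 6*t^2 + 12*t + 8)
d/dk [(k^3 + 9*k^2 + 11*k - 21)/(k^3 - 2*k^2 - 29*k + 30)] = (-11*k^2 - 102*k - 279)/(k^4 - 2*k^3 - 59*k^2 + 60*k + 900)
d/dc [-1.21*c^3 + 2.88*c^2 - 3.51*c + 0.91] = -3.63*c^2 + 5.76*c - 3.51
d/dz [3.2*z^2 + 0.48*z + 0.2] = 6.4*z + 0.48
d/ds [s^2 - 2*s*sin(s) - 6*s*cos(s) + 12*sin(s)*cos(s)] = 6*s*sin(s) - 2*s*cos(s) + 2*s - 2*sin(s) - 6*cos(s) + 12*cos(2*s)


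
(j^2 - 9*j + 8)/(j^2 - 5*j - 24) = (j - 1)/(j + 3)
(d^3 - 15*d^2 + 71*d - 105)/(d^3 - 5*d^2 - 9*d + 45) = (d - 7)/(d + 3)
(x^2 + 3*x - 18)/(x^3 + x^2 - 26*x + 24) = (x - 3)/(x^2 - 5*x + 4)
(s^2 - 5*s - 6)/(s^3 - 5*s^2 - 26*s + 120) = (s + 1)/(s^2 + s - 20)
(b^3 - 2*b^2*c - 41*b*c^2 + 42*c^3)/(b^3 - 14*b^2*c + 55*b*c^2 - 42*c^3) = (b + 6*c)/(b - 6*c)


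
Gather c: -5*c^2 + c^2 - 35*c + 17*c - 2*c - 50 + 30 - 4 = -4*c^2 - 20*c - 24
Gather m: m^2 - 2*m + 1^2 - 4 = m^2 - 2*m - 3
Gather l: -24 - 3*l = -3*l - 24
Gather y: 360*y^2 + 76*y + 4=360*y^2 + 76*y + 4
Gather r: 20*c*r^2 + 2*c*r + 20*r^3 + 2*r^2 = 2*c*r + 20*r^3 + r^2*(20*c + 2)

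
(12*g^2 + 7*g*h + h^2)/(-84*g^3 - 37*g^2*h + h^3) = -1/(7*g - h)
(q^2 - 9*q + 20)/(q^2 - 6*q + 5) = (q - 4)/(q - 1)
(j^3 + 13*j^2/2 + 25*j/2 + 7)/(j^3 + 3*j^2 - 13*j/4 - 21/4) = 2*(j + 2)/(2*j - 3)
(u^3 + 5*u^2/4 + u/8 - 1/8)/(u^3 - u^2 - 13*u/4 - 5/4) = (4*u - 1)/(2*(2*u - 5))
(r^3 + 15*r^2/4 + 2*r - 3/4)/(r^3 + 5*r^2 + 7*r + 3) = (r - 1/4)/(r + 1)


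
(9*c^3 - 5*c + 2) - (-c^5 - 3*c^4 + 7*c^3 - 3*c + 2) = c^5 + 3*c^4 + 2*c^3 - 2*c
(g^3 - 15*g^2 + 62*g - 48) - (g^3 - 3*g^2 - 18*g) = -12*g^2 + 80*g - 48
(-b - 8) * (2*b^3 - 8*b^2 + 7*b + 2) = -2*b^4 - 8*b^3 + 57*b^2 - 58*b - 16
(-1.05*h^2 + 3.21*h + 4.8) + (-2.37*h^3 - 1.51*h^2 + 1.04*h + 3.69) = -2.37*h^3 - 2.56*h^2 + 4.25*h + 8.49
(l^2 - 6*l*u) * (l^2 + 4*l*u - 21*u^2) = l^4 - 2*l^3*u - 45*l^2*u^2 + 126*l*u^3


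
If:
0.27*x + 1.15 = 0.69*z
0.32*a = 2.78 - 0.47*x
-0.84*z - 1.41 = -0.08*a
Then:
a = 15.65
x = -4.74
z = -0.19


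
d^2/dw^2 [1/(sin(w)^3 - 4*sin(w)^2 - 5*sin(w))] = (-9*sin(w)^2 + 53*sin(w) - 95 - 29/sin(w) + 70/sin(w)^2 + 50/sin(w)^3)/((sin(w) - 5)^3*(sin(w) + 1)^2)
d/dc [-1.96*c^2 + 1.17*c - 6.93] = 1.17 - 3.92*c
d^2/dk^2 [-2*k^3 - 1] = -12*k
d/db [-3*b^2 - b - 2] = -6*b - 1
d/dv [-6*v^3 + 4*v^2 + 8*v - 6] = -18*v^2 + 8*v + 8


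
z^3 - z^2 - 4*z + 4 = (z - 2)*(z - 1)*(z + 2)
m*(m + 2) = m^2 + 2*m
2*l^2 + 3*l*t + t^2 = (l + t)*(2*l + t)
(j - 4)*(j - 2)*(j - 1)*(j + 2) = j^4 - 5*j^3 + 20*j - 16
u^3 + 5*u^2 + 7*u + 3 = (u + 1)^2*(u + 3)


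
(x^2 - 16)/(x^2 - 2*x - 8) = (x + 4)/(x + 2)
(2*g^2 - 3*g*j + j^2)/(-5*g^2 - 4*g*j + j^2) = (-2*g^2 + 3*g*j - j^2)/(5*g^2 + 4*g*j - j^2)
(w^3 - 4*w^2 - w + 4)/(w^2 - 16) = (w^2 - 1)/(w + 4)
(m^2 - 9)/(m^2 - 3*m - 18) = (m - 3)/(m - 6)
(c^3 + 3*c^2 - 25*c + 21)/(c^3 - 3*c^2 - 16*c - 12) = (-c^3 - 3*c^2 + 25*c - 21)/(-c^3 + 3*c^2 + 16*c + 12)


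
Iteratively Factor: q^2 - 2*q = (q)*(q - 2)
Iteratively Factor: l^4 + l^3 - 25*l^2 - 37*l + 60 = (l - 1)*(l^3 + 2*l^2 - 23*l - 60) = (l - 1)*(l + 3)*(l^2 - l - 20) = (l - 5)*(l - 1)*(l + 3)*(l + 4)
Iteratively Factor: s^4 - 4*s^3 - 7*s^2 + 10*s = (s + 2)*(s^3 - 6*s^2 + 5*s) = s*(s + 2)*(s^2 - 6*s + 5) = s*(s - 1)*(s + 2)*(s - 5)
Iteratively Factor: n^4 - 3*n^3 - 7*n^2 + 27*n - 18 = (n - 3)*(n^3 - 7*n + 6) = (n - 3)*(n - 1)*(n^2 + n - 6) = (n - 3)*(n - 1)*(n + 3)*(n - 2)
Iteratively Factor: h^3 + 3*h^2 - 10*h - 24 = (h - 3)*(h^2 + 6*h + 8) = (h - 3)*(h + 2)*(h + 4)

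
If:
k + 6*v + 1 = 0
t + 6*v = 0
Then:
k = -6*v - 1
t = -6*v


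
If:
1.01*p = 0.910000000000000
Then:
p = 0.90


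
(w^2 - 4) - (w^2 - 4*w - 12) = 4*w + 8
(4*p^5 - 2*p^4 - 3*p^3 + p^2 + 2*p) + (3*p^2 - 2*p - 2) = 4*p^5 - 2*p^4 - 3*p^3 + 4*p^2 - 2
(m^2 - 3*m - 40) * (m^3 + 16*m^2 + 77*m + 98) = m^5 + 13*m^4 - 11*m^3 - 773*m^2 - 3374*m - 3920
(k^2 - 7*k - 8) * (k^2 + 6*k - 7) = k^4 - k^3 - 57*k^2 + k + 56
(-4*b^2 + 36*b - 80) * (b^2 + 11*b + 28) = -4*b^4 - 8*b^3 + 204*b^2 + 128*b - 2240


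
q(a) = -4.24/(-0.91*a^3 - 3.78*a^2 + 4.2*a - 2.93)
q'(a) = -4.24*(2.73*a^2 + 7.56*a - 4.2)/(-0.91*a^3 - 3.78*a^2 + 4.2*a - 2.93)^2 = (-11.5752*a^2 - 32.0544*a + 17.808)/(0.91*a^3 + 3.78*a^2 - 4.2*a + 2.93)^2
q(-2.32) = 0.20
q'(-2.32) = 0.06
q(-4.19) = 0.21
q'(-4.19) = -0.13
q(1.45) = 0.56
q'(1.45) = -0.93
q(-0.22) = 1.05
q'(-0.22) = 1.50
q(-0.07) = 1.31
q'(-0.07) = 1.90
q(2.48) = 0.14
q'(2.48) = -0.15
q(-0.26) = 0.99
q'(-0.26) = 1.40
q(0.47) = 2.25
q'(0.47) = 0.05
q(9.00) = 0.00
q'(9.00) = -0.00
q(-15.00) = -0.00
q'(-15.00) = -0.00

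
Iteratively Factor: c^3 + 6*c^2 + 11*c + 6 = (c + 2)*(c^2 + 4*c + 3) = (c + 2)*(c + 3)*(c + 1)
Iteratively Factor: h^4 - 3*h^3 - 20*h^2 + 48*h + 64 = (h - 4)*(h^3 + h^2 - 16*h - 16) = (h - 4)*(h + 4)*(h^2 - 3*h - 4) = (h - 4)*(h + 1)*(h + 4)*(h - 4)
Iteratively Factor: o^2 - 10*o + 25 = (o - 5)*(o - 5)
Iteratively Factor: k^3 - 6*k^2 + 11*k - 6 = (k - 2)*(k^2 - 4*k + 3) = (k - 3)*(k - 2)*(k - 1)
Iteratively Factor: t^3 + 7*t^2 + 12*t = (t + 3)*(t^2 + 4*t) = (t + 3)*(t + 4)*(t)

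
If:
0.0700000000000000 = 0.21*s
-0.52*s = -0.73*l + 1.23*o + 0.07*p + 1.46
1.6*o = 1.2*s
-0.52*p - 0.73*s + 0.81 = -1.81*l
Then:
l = 4.15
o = 0.25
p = 15.53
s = 0.33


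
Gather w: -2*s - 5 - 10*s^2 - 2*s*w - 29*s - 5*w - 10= -10*s^2 - 31*s + w*(-2*s - 5) - 15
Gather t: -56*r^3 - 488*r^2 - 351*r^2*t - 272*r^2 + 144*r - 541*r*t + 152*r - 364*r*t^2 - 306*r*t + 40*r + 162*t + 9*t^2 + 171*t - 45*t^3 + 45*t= -56*r^3 - 760*r^2 + 336*r - 45*t^3 + t^2*(9 - 364*r) + t*(-351*r^2 - 847*r + 378)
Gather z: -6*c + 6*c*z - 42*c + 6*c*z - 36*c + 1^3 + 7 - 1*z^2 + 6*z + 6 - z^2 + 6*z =-84*c - 2*z^2 + z*(12*c + 12) + 14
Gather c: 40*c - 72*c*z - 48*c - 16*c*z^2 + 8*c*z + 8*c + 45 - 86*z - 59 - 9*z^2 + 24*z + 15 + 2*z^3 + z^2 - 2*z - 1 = c*(-16*z^2 - 64*z) + 2*z^3 - 8*z^2 - 64*z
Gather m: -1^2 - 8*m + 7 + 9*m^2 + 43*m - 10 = 9*m^2 + 35*m - 4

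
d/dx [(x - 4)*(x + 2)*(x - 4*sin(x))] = -(x - 4)*(x + 2)*(4*cos(x) - 1) + (x - 4)*(x - 4*sin(x)) + (x + 2)*(x - 4*sin(x))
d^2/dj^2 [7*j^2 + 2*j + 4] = 14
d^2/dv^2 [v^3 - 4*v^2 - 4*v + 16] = 6*v - 8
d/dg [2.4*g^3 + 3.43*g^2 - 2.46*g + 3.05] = 7.2*g^2 + 6.86*g - 2.46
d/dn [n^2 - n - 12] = 2*n - 1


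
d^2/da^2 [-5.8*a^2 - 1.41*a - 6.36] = -11.6000000000000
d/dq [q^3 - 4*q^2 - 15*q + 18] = 3*q^2 - 8*q - 15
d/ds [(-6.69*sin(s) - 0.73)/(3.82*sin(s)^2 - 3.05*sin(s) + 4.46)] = (25.5558*sin(s)^2 + 5.5772*sin(s) - 32.0639)*cos(s)/(14.5924*sin(s)^4 - 23.302*sin(s)^3 + 43.3769*sin(s)^2 - 27.206*sin(s) + 19.8916)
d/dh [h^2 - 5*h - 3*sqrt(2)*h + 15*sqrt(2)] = 2*h - 5 - 3*sqrt(2)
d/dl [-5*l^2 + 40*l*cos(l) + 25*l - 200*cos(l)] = -40*l*sin(l) - 10*l + 200*sin(l) + 40*cos(l) + 25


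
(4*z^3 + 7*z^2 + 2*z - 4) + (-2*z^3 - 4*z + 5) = 2*z^3 + 7*z^2 - 2*z + 1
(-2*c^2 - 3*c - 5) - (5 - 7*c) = -2*c^2 + 4*c - 10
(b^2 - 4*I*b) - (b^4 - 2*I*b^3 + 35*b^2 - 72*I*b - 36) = -b^4 + 2*I*b^3 - 34*b^2 + 68*I*b + 36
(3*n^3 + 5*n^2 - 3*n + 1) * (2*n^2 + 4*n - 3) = 6*n^5 + 22*n^4 + 5*n^3 - 25*n^2 + 13*n - 3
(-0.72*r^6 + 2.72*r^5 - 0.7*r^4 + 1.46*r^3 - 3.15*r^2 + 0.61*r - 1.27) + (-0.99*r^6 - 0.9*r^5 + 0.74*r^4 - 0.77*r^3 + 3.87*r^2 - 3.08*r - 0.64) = -1.71*r^6 + 1.82*r^5 + 0.04*r^4 + 0.69*r^3 + 0.72*r^2 - 2.47*r - 1.91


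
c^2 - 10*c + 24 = (c - 6)*(c - 4)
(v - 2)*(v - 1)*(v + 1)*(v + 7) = v^4 + 5*v^3 - 15*v^2 - 5*v + 14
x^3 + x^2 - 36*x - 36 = (x - 6)*(x + 1)*(x + 6)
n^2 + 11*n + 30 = (n + 5)*(n + 6)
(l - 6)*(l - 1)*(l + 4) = l^3 - 3*l^2 - 22*l + 24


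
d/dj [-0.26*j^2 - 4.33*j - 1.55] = -0.52*j - 4.33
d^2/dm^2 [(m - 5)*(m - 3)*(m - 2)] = 6*m - 20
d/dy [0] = 0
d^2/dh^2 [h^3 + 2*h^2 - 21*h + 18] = 6*h + 4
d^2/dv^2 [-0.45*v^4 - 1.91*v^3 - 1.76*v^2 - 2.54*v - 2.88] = -5.4*v^2 - 11.46*v - 3.52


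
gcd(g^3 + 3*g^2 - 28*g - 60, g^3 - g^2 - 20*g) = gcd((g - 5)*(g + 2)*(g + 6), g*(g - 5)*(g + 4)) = g - 5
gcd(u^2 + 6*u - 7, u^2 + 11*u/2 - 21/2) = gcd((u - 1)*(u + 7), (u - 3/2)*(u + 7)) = u + 7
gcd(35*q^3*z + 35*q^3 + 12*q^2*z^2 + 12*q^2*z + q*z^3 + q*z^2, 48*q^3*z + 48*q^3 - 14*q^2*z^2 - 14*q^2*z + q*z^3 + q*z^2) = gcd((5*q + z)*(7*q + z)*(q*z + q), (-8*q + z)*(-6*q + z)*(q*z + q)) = q*z + q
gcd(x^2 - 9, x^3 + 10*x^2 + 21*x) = x + 3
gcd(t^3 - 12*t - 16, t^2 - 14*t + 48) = 1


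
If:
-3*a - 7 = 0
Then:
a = -7/3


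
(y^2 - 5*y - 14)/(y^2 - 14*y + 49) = (y + 2)/(y - 7)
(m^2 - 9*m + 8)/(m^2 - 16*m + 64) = (m - 1)/(m - 8)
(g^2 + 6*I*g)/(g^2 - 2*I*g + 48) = g/(g - 8*I)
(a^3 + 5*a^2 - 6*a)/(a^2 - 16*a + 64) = a*(a^2 + 5*a - 6)/(a^2 - 16*a + 64)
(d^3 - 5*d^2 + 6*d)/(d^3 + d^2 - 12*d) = (d - 2)/(d + 4)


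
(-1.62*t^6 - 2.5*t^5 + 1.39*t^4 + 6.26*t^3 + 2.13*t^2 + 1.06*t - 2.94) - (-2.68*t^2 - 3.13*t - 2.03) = -1.62*t^6 - 2.5*t^5 + 1.39*t^4 + 6.26*t^3 + 4.81*t^2 + 4.19*t - 0.91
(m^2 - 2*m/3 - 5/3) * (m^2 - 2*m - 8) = m^4 - 8*m^3/3 - 25*m^2/3 + 26*m/3 + 40/3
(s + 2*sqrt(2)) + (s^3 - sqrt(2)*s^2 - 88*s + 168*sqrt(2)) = s^3 - sqrt(2)*s^2 - 87*s + 170*sqrt(2)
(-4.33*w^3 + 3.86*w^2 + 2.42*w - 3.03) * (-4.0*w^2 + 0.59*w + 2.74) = 17.32*w^5 - 17.9947*w^4 - 19.2668*w^3 + 24.1242*w^2 + 4.8431*w - 8.3022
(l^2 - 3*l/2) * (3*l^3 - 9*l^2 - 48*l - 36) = 3*l^5 - 27*l^4/2 - 69*l^3/2 + 36*l^2 + 54*l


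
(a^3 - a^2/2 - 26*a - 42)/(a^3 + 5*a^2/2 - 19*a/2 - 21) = (a - 6)/(a - 3)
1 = 1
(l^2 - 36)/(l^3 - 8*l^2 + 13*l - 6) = (l + 6)/(l^2 - 2*l + 1)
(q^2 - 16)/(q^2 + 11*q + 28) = (q - 4)/(q + 7)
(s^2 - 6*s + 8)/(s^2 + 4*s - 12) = (s - 4)/(s + 6)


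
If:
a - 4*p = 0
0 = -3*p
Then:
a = 0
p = 0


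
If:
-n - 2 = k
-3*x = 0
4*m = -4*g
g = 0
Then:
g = 0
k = -n - 2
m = 0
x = 0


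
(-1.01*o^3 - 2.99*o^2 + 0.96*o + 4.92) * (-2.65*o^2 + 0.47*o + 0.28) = 2.6765*o^5 + 7.4488*o^4 - 4.2321*o^3 - 13.424*o^2 + 2.5812*o + 1.3776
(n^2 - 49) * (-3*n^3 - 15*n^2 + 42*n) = -3*n^5 - 15*n^4 + 189*n^3 + 735*n^2 - 2058*n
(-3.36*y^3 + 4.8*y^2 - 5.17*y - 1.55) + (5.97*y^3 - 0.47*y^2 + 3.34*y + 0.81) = 2.61*y^3 + 4.33*y^2 - 1.83*y - 0.74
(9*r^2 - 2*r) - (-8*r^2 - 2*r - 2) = 17*r^2 + 2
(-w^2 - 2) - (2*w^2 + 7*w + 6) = -3*w^2 - 7*w - 8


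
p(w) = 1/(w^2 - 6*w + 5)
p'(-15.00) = 0.00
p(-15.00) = 0.00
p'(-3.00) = 0.01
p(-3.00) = 0.03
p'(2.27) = 0.12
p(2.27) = -0.29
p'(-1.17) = 0.05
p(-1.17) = 0.07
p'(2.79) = 0.03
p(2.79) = -0.25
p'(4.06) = -0.26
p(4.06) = -0.35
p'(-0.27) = 0.15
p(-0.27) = 0.15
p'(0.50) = 0.99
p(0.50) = 0.44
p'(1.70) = 0.49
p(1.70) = -0.43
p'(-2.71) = 0.01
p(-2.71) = 0.03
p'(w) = (6 - 2*w)/(w^2 - 6*w + 5)^2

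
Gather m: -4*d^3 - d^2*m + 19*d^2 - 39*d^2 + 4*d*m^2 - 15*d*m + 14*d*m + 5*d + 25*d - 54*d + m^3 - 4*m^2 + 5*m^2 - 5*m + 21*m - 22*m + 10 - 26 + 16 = -4*d^3 - 20*d^2 - 24*d + m^3 + m^2*(4*d + 1) + m*(-d^2 - d - 6)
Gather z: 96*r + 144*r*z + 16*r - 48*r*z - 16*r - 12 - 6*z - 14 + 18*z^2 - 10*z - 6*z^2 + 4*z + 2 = 96*r + 12*z^2 + z*(96*r - 12) - 24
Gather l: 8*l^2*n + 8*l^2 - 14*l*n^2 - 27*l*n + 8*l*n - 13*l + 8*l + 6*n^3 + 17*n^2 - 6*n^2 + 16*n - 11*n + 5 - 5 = l^2*(8*n + 8) + l*(-14*n^2 - 19*n - 5) + 6*n^3 + 11*n^2 + 5*n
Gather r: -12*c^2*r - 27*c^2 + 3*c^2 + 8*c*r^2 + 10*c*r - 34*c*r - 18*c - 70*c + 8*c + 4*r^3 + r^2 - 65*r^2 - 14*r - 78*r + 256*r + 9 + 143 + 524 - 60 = -24*c^2 - 80*c + 4*r^3 + r^2*(8*c - 64) + r*(-12*c^2 - 24*c + 164) + 616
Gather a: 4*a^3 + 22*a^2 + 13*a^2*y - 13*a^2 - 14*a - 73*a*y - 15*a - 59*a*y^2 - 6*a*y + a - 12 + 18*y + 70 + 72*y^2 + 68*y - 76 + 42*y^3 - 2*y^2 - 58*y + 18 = 4*a^3 + a^2*(13*y + 9) + a*(-59*y^2 - 79*y - 28) + 42*y^3 + 70*y^2 + 28*y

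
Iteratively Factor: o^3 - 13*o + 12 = (o + 4)*(o^2 - 4*o + 3) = (o - 3)*(o + 4)*(o - 1)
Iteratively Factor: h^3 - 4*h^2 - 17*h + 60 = (h - 3)*(h^2 - h - 20) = (h - 5)*(h - 3)*(h + 4)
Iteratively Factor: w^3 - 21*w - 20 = (w - 5)*(w^2 + 5*w + 4) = (w - 5)*(w + 4)*(w + 1)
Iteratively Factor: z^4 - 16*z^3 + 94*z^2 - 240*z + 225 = (z - 3)*(z^3 - 13*z^2 + 55*z - 75) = (z - 3)^2*(z^2 - 10*z + 25) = (z - 5)*(z - 3)^2*(z - 5)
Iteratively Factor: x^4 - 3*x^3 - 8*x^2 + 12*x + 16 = (x + 1)*(x^3 - 4*x^2 - 4*x + 16) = (x - 4)*(x + 1)*(x^2 - 4) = (x - 4)*(x - 2)*(x + 1)*(x + 2)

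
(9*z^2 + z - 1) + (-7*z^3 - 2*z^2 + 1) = -7*z^3 + 7*z^2 + z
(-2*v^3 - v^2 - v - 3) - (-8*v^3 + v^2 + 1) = 6*v^3 - 2*v^2 - v - 4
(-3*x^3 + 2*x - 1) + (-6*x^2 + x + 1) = -3*x^3 - 6*x^2 + 3*x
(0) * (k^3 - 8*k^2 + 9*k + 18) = 0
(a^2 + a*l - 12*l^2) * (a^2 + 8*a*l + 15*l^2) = a^4 + 9*a^3*l + 11*a^2*l^2 - 81*a*l^3 - 180*l^4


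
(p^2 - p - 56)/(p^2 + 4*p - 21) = (p - 8)/(p - 3)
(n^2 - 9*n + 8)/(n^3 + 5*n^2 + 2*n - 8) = (n - 8)/(n^2 + 6*n + 8)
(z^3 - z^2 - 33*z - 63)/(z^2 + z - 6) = (z^2 - 4*z - 21)/(z - 2)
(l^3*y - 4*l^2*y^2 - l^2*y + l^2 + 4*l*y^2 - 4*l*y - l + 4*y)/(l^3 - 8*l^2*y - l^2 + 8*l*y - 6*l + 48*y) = (l^3*y - 4*l^2*y^2 - l^2*y + l^2 + 4*l*y^2 - 4*l*y - l + 4*y)/(l^3 - 8*l^2*y - l^2 + 8*l*y - 6*l + 48*y)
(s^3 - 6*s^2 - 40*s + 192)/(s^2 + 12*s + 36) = (s^2 - 12*s + 32)/(s + 6)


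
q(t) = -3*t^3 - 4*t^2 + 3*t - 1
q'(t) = -9*t^2 - 8*t + 3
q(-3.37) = 58.28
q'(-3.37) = -72.25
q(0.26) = -0.54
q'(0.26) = 0.31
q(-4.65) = 200.19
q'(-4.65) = -154.40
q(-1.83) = -1.50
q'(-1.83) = -12.50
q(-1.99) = 0.83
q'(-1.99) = -16.72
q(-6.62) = 674.19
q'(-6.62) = -338.46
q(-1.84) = -1.37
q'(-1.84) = -12.75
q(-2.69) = 20.38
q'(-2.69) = -40.60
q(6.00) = -775.00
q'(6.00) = -369.00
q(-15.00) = 9179.00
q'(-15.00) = -1902.00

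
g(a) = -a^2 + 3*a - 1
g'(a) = 3 - 2*a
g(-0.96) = -4.80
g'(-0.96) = 4.92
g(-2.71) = -16.47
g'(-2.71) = 8.42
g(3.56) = -2.99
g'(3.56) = -4.12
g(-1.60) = -8.36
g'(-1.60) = 6.20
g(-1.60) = -8.36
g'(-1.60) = 6.20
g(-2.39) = -13.88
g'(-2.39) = 7.78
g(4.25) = -6.31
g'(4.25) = -5.50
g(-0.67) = -3.46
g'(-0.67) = 4.34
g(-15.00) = -271.00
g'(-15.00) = 33.00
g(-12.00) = -181.00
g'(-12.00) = 27.00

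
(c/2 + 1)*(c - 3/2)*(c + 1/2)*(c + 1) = c^4/2 + c^3 - 7*c^2/8 - 17*c/8 - 3/4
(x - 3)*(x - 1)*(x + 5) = x^3 + x^2 - 17*x + 15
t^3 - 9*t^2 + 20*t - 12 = (t - 6)*(t - 2)*(t - 1)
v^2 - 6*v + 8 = (v - 4)*(v - 2)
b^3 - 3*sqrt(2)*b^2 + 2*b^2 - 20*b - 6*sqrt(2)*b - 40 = (b + 2)*(b - 5*sqrt(2))*(b + 2*sqrt(2))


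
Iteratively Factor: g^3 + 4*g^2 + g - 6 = (g - 1)*(g^2 + 5*g + 6) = (g - 1)*(g + 3)*(g + 2)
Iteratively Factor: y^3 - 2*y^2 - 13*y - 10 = (y + 2)*(y^2 - 4*y - 5) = (y - 5)*(y + 2)*(y + 1)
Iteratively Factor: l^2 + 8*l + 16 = (l + 4)*(l + 4)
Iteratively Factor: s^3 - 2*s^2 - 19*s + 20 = (s + 4)*(s^2 - 6*s + 5) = (s - 5)*(s + 4)*(s - 1)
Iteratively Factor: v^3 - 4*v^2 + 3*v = (v)*(v^2 - 4*v + 3) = v*(v - 3)*(v - 1)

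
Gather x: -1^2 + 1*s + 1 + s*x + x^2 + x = s + x^2 + x*(s + 1)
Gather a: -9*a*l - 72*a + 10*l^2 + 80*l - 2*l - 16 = a*(-9*l - 72) + 10*l^2 + 78*l - 16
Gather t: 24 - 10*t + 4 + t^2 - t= t^2 - 11*t + 28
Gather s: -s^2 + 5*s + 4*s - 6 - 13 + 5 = -s^2 + 9*s - 14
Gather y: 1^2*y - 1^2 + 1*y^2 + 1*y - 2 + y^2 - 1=2*y^2 + 2*y - 4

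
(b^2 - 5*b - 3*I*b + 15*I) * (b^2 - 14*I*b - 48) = b^4 - 5*b^3 - 17*I*b^3 - 90*b^2 + 85*I*b^2 + 450*b + 144*I*b - 720*I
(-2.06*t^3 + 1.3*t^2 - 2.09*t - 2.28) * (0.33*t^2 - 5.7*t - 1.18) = -0.6798*t^5 + 12.171*t^4 - 5.6689*t^3 + 9.6266*t^2 + 15.4622*t + 2.6904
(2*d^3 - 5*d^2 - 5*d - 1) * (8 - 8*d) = -16*d^4 + 56*d^3 - 32*d - 8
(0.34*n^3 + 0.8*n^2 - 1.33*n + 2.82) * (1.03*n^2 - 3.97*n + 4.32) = 0.3502*n^5 - 0.5258*n^4 - 3.0771*n^3 + 11.6407*n^2 - 16.941*n + 12.1824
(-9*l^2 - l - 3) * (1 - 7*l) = 63*l^3 - 2*l^2 + 20*l - 3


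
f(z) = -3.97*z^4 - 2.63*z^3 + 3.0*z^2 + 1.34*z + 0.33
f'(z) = -15.88*z^3 - 7.89*z^2 + 6.0*z + 1.34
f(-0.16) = 0.20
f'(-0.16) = 0.24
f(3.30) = -527.90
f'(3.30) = -635.46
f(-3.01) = -230.68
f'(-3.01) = 344.86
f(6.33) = -6911.95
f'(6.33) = -4304.57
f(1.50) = -19.88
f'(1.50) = -61.01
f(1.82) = -46.71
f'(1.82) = -109.61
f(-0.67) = 0.77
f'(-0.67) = -1.45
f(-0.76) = 0.87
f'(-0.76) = -0.81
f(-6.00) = -4476.75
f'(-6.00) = 3111.38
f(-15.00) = -191449.77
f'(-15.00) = 51731.09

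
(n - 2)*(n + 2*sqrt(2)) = n^2 - 2*n + 2*sqrt(2)*n - 4*sqrt(2)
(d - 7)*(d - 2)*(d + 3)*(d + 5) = d^4 - d^3 - 43*d^2 - 23*d + 210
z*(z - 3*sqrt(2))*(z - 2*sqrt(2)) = z^3 - 5*sqrt(2)*z^2 + 12*z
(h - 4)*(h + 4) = h^2 - 16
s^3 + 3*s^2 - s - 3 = (s - 1)*(s + 1)*(s + 3)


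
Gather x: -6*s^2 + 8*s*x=-6*s^2 + 8*s*x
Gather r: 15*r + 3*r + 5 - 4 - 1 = 18*r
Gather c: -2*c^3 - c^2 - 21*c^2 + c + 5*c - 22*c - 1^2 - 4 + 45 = -2*c^3 - 22*c^2 - 16*c + 40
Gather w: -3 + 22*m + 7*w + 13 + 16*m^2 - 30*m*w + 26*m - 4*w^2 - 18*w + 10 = 16*m^2 + 48*m - 4*w^2 + w*(-30*m - 11) + 20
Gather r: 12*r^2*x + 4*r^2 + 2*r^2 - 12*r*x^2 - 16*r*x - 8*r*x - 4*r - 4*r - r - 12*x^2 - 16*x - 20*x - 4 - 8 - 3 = r^2*(12*x + 6) + r*(-12*x^2 - 24*x - 9) - 12*x^2 - 36*x - 15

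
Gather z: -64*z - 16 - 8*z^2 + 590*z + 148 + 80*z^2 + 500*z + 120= 72*z^2 + 1026*z + 252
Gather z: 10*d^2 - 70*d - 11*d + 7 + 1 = 10*d^2 - 81*d + 8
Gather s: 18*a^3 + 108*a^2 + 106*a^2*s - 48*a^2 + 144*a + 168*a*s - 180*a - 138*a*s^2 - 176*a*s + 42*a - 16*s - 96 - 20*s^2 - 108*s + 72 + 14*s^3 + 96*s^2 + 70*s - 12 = 18*a^3 + 60*a^2 + 6*a + 14*s^3 + s^2*(76 - 138*a) + s*(106*a^2 - 8*a - 54) - 36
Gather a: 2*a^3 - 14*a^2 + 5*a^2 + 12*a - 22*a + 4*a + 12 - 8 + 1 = 2*a^3 - 9*a^2 - 6*a + 5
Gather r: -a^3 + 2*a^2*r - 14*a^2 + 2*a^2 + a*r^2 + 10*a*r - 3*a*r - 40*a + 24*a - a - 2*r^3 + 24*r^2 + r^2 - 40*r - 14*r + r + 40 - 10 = -a^3 - 12*a^2 - 17*a - 2*r^3 + r^2*(a + 25) + r*(2*a^2 + 7*a - 53) + 30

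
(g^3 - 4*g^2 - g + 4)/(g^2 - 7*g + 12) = (g^2 - 1)/(g - 3)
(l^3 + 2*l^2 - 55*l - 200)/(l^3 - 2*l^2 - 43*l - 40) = (l + 5)/(l + 1)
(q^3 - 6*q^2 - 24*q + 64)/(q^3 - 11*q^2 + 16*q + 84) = (q^3 - 6*q^2 - 24*q + 64)/(q^3 - 11*q^2 + 16*q + 84)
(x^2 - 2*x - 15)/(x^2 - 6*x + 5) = (x + 3)/(x - 1)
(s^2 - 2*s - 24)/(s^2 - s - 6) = (-s^2 + 2*s + 24)/(-s^2 + s + 6)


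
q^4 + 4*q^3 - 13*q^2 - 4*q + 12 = (q - 2)*(q - 1)*(q + 1)*(q + 6)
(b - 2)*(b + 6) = b^2 + 4*b - 12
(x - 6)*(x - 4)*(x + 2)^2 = x^4 - 6*x^3 - 12*x^2 + 56*x + 96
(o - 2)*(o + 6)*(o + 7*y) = o^3 + 7*o^2*y + 4*o^2 + 28*o*y - 12*o - 84*y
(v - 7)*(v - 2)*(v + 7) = v^3 - 2*v^2 - 49*v + 98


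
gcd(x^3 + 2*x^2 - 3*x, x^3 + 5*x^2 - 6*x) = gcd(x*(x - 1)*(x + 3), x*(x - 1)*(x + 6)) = x^2 - x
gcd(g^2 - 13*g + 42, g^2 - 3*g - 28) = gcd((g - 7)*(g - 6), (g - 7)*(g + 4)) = g - 7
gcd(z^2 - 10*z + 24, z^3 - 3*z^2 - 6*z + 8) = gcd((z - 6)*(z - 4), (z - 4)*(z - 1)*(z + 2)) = z - 4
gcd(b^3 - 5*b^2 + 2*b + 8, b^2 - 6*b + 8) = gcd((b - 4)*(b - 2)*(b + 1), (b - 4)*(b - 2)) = b^2 - 6*b + 8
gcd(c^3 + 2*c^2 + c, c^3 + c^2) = c^2 + c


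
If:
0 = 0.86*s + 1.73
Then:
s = -2.01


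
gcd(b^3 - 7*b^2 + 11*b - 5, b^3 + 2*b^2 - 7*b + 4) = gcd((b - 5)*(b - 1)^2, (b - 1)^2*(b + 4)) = b^2 - 2*b + 1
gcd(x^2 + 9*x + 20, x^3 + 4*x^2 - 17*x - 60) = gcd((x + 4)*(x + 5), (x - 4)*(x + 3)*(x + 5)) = x + 5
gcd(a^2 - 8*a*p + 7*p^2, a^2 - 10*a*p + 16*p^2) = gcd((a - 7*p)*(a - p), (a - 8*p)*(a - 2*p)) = 1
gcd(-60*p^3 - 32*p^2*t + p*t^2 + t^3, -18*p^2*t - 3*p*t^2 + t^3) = 6*p - t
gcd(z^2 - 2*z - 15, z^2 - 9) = z + 3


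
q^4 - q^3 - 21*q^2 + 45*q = q*(q - 3)^2*(q + 5)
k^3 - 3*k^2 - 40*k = k*(k - 8)*(k + 5)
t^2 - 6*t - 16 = (t - 8)*(t + 2)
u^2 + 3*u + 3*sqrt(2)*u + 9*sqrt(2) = (u + 3)*(u + 3*sqrt(2))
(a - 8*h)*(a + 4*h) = a^2 - 4*a*h - 32*h^2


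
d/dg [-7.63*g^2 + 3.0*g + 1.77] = 3.0 - 15.26*g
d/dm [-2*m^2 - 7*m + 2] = -4*m - 7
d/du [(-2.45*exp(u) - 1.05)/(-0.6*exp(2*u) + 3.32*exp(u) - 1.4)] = (-1.47*exp(2*u) - 1.26*exp(u) + 6.916)*exp(u)/(0.36*exp(4*u) - 3.984*exp(3*u) + 12.7024*exp(2*u) - 9.296*exp(u) + 1.96)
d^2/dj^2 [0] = 0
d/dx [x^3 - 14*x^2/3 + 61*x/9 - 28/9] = 3*x^2 - 28*x/3 + 61/9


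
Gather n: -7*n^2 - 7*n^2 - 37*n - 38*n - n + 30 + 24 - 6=-14*n^2 - 76*n + 48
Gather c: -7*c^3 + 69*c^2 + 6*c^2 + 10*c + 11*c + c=-7*c^3 + 75*c^2 + 22*c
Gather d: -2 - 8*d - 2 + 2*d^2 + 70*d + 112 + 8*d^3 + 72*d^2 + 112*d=8*d^3 + 74*d^2 + 174*d + 108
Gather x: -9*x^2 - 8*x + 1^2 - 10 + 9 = -9*x^2 - 8*x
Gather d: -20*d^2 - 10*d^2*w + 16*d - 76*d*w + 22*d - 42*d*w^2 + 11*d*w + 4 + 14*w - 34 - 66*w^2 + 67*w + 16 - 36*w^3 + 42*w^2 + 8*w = d^2*(-10*w - 20) + d*(-42*w^2 - 65*w + 38) - 36*w^3 - 24*w^2 + 89*w - 14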